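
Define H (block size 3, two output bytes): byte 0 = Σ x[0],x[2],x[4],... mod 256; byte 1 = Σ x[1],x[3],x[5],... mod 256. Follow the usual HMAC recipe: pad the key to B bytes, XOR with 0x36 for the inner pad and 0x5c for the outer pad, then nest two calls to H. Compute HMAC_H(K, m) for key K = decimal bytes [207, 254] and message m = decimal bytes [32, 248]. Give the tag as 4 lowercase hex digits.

d7c9

Key decimal bytes [207, 254] = cf fe is 2 bytes ≤ B = 3; zero-pad to 3 bytes: K' = cf fe 00.
K' ⊕ ipad = f9 c8 36.  K' ⊕ opad = 93 a2 5c.
Inner input = (K'⊕ipad) ∥ m = f9 c8 36 ∥ 20 f8.
Inner hash: even-index sum = 551 mod 256 = 39; odd-index sum = 232 mod 256 = 232 → 27 e8.
Outer input = (K'⊕opad) ∥ inner = 93 a2 5c ∥ 27 e8.
Outer hash (tag): even-index sum = 471 mod 256 = 215; odd-index sum = 201 mod 256 = 201 → d7 c9.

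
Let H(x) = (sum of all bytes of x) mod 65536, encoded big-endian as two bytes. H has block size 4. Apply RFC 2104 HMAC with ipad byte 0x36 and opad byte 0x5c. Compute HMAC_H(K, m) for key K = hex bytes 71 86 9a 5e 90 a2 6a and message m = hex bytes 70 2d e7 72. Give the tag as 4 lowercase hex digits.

0245

Key hex bytes 71 86 9a 5e 90 a2 6a is 7 bytes > B = 4, so hash it first: H(key) = 03 8b, then zero-pad to 4 bytes: K' = 03 8b 00 00.
K' ⊕ ipad = 35 bd 36 36.  K' ⊕ opad = 5f d7 5c 5c.
Inner input = (K'⊕ipad) ∥ m = 35 bd 36 36 ∥ 70 2d e7 72.
Inner hash: sum = 53+189+54+54+112+45+231+114 = 852 → 03 54.
Outer input = (K'⊕opad) ∥ inner = 5f d7 5c 5c ∥ 03 54.
Outer hash (tag): sum = 95+215+92+92+3+84 = 581 → 02 45.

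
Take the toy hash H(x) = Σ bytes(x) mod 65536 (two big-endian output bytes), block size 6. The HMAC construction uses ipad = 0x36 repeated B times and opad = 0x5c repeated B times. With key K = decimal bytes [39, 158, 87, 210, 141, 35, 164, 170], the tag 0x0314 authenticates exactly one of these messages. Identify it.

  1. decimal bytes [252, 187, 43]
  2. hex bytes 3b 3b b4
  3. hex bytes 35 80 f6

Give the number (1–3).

3

Key decimal bytes [39, 158, 87, 210, 141, 35, 164, 170] = 27 9e 57 d2 8d 23 a4 aa is 8 bytes > B = 6, so hash it first: H(key) = 03 ec, then zero-pad to 6 bytes: K' = 03 ec 00 00 00 00.
K' ⊕ ipad = 35 da 36 36 36 36; K' ⊕ opad = 5f b0 5c 5c 5c 5c.
m1: inner = H(35 da 36 36 36 36 fc bb 2b) = 03 c9; tag = H(5f b0 5c 5c 5c 5c 03 c9) = 034b
m2: inner = H(35 da 36 36 36 36 3b 3b b4) = 03 11; tag = H(5f b0 5c 5c 5c 5c 03 11) = 0293
m3: inner = H(35 da 36 36 36 36 35 80 f6) = 03 92; tag = H(5f b0 5c 5c 5c 5c 03 92) = 0314 ← matches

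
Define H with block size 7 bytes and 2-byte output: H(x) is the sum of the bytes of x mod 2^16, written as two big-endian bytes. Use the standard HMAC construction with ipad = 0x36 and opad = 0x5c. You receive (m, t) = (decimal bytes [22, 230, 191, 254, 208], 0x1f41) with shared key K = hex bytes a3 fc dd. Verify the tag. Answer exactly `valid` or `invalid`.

invalid

Key hex bytes a3 fc dd is 3 bytes ≤ B = 7; zero-pad to 7 bytes: K' = a3 fc dd 00 00 00 00.
K' ⊕ ipad = 95 ca eb 36 36 36 36; K' ⊕ opad = ff a0 81 5c 5c 5c 5c.
Inner hash: sum = 149+202+235+54+54+54+54+22+230+191+254+208 = 1707 → 06 ab.
Outer hash (recomputed tag): sum = 255+160+129+92+92+92+92+6+171 = 1089 → 04 41.
Recomputed tag = 0441; claimed = 1f41 → mismatch.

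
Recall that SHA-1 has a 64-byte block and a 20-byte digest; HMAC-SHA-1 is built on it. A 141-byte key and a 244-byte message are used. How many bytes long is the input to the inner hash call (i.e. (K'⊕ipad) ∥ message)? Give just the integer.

308

Key is 141 > 64 bytes, so it is hashed to 20 bytes then zero-padded to 64: |K'| = 64.
Inner input = (K'⊕ipad) ∥ m → 64 + 244 = 308 bytes.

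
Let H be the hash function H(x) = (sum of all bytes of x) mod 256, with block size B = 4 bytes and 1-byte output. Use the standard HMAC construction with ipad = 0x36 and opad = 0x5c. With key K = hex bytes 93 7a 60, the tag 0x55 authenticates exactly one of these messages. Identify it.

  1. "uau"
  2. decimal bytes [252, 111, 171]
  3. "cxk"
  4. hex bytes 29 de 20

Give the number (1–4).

1

Key hex bytes 93 7a 60 is 3 bytes ≤ B = 4; zero-pad to 4 bytes: K' = 93 7a 60 00.
K' ⊕ ipad = a5 4c 56 36; K' ⊕ opad = cf 26 3c 5c.
m1: inner = H(a5 4c 56 36 75 61 75) = c8; tag = H(cf 26 3c 5c c8) = 55 ← matches
m2: inner = H(a5 4c 56 36 fc 6f ab) = 93; tag = H(cf 26 3c 5c 93) = 20
m3: inner = H(a5 4c 56 36 63 78 6b) = c3; tag = H(cf 26 3c 5c c3) = 50
m4: inner = H(a5 4c 56 36 29 de 20) = a4; tag = H(cf 26 3c 5c a4) = 31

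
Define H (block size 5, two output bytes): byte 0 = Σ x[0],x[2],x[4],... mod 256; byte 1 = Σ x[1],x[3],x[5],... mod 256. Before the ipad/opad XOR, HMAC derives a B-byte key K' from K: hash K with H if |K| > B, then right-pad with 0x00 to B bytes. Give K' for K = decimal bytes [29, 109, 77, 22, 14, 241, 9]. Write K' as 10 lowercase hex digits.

8174000000

|K| = 7 > B = 5, so first hash the key.
H(K): even-index sum = 129 mod 256 = 129; odd-index sum = 372 mod 256 = 116 → 81 74.
Zero-pad H(K) = 81 74 to 5 bytes: K' = 81 74 00 00 00.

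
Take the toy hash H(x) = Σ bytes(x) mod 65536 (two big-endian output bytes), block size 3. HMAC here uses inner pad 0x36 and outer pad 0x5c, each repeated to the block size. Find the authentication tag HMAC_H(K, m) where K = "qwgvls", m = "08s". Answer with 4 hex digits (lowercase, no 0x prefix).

Key "qwgvls" = 71 77 67 76 6c 73 is 6 bytes > B = 3, so hash it first: H(key) = 02 a4, then zero-pad to 3 bytes: K' = 02 a4 00.
K' ⊕ ipad = 34 92 36.  K' ⊕ opad = 5e f8 5c.
Inner input = (K'⊕ipad) ∥ m = 34 92 36 ∥ 30 38 73.
Inner hash: sum = 52+146+54+48+56+115 = 471 → 01 d7.
Outer input = (K'⊕opad) ∥ inner = 5e f8 5c ∥ 01 d7.
Outer hash (tag): sum = 94+248+92+1+215 = 650 → 02 8a.

028a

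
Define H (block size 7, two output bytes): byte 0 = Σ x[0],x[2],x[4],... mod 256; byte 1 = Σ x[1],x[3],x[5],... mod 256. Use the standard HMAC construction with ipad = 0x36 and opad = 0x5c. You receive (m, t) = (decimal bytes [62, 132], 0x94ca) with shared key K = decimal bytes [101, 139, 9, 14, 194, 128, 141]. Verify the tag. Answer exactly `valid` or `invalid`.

Key decimal bytes [101, 139, 9, 14, 194, 128, 141] = 65 8b 09 0e c2 80 8d is exactly B = 7 bytes: K' = 65 8b 09 0e c2 80 8d.
K' ⊕ ipad = 53 bd 3f 38 f4 b6 bb; K' ⊕ opad = 39 d7 55 52 9e dc d1.
Inner hash: even-index sum = 709 mod 256 = 197; odd-index sum = 489 mod 256 = 233 → c5 e9.
Outer hash (recomputed tag): even-index sum = 742 mod 256 = 230; odd-index sum = 714 mod 256 = 202 → e6 ca.
Recomputed tag = e6ca; claimed = 94ca → mismatch.

invalid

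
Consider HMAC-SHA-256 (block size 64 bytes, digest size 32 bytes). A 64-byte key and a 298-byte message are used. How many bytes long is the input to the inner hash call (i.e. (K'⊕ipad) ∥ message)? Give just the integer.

Key is 64 ≤ 64 bytes, zero-padded: |K'| = 64.
Inner input = (K'⊕ipad) ∥ m → 64 + 298 = 362 bytes.

362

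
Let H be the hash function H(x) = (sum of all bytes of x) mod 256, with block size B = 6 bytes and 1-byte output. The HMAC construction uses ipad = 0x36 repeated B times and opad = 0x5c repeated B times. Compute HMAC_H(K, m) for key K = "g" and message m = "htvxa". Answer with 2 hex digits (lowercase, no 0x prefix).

Key "g" = 67 is 1 byte ≤ B = 6; zero-pad to 6 bytes: K' = 67 00 00 00 00 00.
K' ⊕ ipad = 51 36 36 36 36 36.  K' ⊕ opad = 3b 5c 5c 5c 5c 5c.
Inner input = (K'⊕ipad) ∥ m = 51 36 36 36 36 36 ∥ 68 74 76 78 61.
Inner hash: sum = 81+54+54+54+54+54+104+116+118+120+97 = 906; mod 256 = 138 → 8a.
Outer input = (K'⊕opad) ∥ inner = 3b 5c 5c 5c 5c 5c ∥ 8a.
Outer hash (tag): sum = 59+92+92+92+92+92+138 = 657; mod 256 = 145 → 91.

91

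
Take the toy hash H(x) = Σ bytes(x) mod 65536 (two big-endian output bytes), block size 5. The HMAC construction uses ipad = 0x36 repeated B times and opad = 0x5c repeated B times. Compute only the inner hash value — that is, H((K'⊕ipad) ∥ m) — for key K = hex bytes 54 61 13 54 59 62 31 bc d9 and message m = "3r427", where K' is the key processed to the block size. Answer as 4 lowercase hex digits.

02c4

Key hex bytes 54 61 13 54 59 62 31 bc d9 is 9 bytes > B = 5, so hash it first: H(key) = 03 9d, then zero-pad to 5 bytes: K' = 03 9d 00 00 00.
K' ⊕ ipad = 35 ab 36 36 36.
Inner input = 35 ab 36 36 36 ∥ 33 72 34 32 37.
Inner hash: sum = 53+171+54+54+54+51+114+52+50+55 = 708 → 02 c4.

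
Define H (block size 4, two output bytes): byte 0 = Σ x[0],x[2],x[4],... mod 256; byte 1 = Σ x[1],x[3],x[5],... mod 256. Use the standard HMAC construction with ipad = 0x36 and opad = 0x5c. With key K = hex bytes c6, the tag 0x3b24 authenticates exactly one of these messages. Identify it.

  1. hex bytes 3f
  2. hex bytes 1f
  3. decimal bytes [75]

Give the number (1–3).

2

Key hex bytes c6 is 1 byte ≤ B = 4; zero-pad to 4 bytes: K' = c6 00 00 00.
K' ⊕ ipad = f0 36 36 36; K' ⊕ opad = 9a 5c 5c 5c.
m1: inner = H(f0 36 36 36 3f) = 65 6c; tag = H(9a 5c 5c 5c 65 6c) = 5b24
m2: inner = H(f0 36 36 36 1f) = 45 6c; tag = H(9a 5c 5c 5c 45 6c) = 3b24 ← matches
m3: inner = H(f0 36 36 36 4b) = 71 6c; tag = H(9a 5c 5c 5c 71 6c) = 6724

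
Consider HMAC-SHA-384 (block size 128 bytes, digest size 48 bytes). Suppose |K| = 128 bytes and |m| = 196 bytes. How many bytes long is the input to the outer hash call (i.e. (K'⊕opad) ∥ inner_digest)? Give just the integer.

176

Key is 128 ≤ 128 bytes, zero-padded: |K'| = 128.
Outer input = (K'⊕opad) ∥ H(inner) → 128 + 48 = 176 bytes.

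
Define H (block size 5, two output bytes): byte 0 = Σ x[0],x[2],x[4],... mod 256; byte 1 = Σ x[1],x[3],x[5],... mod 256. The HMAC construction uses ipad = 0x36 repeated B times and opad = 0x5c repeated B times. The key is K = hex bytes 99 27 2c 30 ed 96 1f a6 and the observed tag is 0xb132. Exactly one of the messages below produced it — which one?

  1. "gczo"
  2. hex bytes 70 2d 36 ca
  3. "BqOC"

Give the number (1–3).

Key hex bytes 99 27 2c 30 ed 96 1f a6 is 8 bytes > B = 5, so hash it first: H(key) = d1 93, then zero-pad to 5 bytes: K' = d1 93 00 00 00.
K' ⊕ ipad = e7 a5 36 36 36; K' ⊕ opad = 8d cf 5c 5c 5c.
m1: inner = H(e7 a5 36 36 36 67 63 7a 6f) = 25 bc; tag = H(8d cf 5c 5c 5c 25 bc) = 0150
m2: inner = H(e7 a5 36 36 36 70 2d 36 ca) = 4a 81; tag = H(8d cf 5c 5c 5c 4a 81) = c675
m3: inner = H(e7 a5 36 36 36 42 71 4f 43) = 07 6c; tag = H(8d cf 5c 5c 5c 07 6c) = b132 ← matches

3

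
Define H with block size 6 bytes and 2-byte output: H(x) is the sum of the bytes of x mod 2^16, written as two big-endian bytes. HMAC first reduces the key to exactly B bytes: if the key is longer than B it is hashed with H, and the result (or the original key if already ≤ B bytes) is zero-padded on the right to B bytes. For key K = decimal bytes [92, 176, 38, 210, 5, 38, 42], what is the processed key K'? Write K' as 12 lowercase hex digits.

025900000000

|K| = 7 > B = 6, so first hash the key.
H(K): sum = 92+176+38+210+5+38+42 = 601 → 02 59.
Zero-pad H(K) = 02 59 to 6 bytes: K' = 02 59 00 00 00 00.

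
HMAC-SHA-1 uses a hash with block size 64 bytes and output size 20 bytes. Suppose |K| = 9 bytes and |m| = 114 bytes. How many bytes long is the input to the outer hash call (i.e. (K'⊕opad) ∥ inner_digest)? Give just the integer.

84

Key is 9 ≤ 64 bytes, zero-padded: |K'| = 64.
Outer input = (K'⊕opad) ∥ H(inner) → 64 + 20 = 84 bytes.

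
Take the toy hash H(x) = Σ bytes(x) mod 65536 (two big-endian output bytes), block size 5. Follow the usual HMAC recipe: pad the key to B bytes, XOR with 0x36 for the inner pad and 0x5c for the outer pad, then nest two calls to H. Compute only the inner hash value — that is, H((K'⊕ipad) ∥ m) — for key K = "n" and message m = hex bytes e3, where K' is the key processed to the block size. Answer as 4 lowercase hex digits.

Key "n" = 6e is 1 byte ≤ B = 5; zero-pad to 5 bytes: K' = 6e 00 00 00 00.
K' ⊕ ipad = 58 36 36 36 36.
Inner input = 58 36 36 36 36 ∥ e3.
Inner hash: sum = 88+54+54+54+54+227 = 531 → 02 13.

0213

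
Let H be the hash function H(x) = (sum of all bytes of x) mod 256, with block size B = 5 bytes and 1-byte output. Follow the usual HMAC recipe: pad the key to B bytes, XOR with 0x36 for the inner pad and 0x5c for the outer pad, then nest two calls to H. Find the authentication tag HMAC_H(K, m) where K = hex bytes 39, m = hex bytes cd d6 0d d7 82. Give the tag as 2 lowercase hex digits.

Key hex bytes 39 is 1 byte ≤ B = 5; zero-pad to 5 bytes: K' = 39 00 00 00 00.
K' ⊕ ipad = 0f 36 36 36 36.  K' ⊕ opad = 65 5c 5c 5c 5c.
Inner input = (K'⊕ipad) ∥ m = 0f 36 36 36 36 ∥ cd d6 0d d7 82.
Inner hash: sum = 15+54+54+54+54+205+214+13+215+130 = 1008; mod 256 = 240 → f0.
Outer input = (K'⊕opad) ∥ inner = 65 5c 5c 5c 5c ∥ f0.
Outer hash (tag): sum = 101+92+92+92+92+240 = 709; mod 256 = 197 → c5.

c5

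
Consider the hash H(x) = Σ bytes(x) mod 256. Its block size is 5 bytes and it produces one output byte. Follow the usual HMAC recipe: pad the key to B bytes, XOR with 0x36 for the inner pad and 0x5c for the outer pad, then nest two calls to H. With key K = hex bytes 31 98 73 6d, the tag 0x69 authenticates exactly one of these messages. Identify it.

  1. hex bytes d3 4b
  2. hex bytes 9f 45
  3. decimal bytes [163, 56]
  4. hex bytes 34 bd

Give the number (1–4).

4

Key hex bytes 31 98 73 6d is 4 bytes ≤ B = 5; zero-pad to 5 bytes: K' = 31 98 73 6d 00.
K' ⊕ ipad = 07 ae 45 5b 36; K' ⊕ opad = 6d c4 2f 31 5c.
m1: inner = H(07 ae 45 5b 36 d3 4b) = a9; tag = H(6d c4 2f 31 5c a9) = 96
m2: inner = H(07 ae 45 5b 36 9f 45) = 6f; tag = H(6d c4 2f 31 5c 6f) = 5c
m3: inner = H(07 ae 45 5b 36 a3 38) = 66; tag = H(6d c4 2f 31 5c 66) = 53
m4: inner = H(07 ae 45 5b 36 34 bd) = 7c; tag = H(6d c4 2f 31 5c 7c) = 69 ← matches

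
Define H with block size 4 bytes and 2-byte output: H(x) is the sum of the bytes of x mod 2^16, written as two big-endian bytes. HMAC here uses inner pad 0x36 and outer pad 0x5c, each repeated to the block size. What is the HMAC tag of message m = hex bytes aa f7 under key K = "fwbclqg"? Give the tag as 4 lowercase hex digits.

Key "fwbclqg" = 66 77 62 63 6c 71 67 is 7 bytes > B = 4, so hash it first: H(key) = 02 e6, then zero-pad to 4 bytes: K' = 02 e6 00 00.
K' ⊕ ipad = 34 d0 36 36.  K' ⊕ opad = 5e ba 5c 5c.
Inner input = (K'⊕ipad) ∥ m = 34 d0 36 36 ∥ aa f7.
Inner hash: sum = 52+208+54+54+170+247 = 785 → 03 11.
Outer input = (K'⊕opad) ∥ inner = 5e ba 5c 5c ∥ 03 11.
Outer hash (tag): sum = 94+186+92+92+3+17 = 484 → 01 e4.

01e4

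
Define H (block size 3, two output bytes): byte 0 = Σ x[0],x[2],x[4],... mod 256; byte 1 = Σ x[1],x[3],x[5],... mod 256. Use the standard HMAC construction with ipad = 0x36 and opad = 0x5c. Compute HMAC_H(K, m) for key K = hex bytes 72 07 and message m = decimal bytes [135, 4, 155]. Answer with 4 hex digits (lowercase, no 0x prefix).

ddd9

Key hex bytes 72 07 is 2 bytes ≤ B = 3; zero-pad to 3 bytes: K' = 72 07 00.
K' ⊕ ipad = 44 31 36.  K' ⊕ opad = 2e 5b 5c.
Inner input = (K'⊕ipad) ∥ m = 44 31 36 ∥ 87 04 9b.
Inner hash: even-index sum = 126 mod 256 = 126; odd-index sum = 339 mod 256 = 83 → 7e 53.
Outer input = (K'⊕opad) ∥ inner = 2e 5b 5c ∥ 7e 53.
Outer hash (tag): even-index sum = 221 mod 256 = 221; odd-index sum = 217 mod 256 = 217 → dd d9.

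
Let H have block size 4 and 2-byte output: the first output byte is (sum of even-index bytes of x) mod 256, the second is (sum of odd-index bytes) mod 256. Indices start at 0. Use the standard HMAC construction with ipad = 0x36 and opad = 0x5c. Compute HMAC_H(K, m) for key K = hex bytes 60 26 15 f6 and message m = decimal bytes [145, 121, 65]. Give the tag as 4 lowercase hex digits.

Key hex bytes 60 26 15 f6 is exactly B = 4 bytes: K' = 60 26 15 f6.
K' ⊕ ipad = 56 10 23 c0.  K' ⊕ opad = 3c 7a 49 aa.
Inner input = (K'⊕ipad) ∥ m = 56 10 23 c0 ∥ 91 79 41.
Inner hash: even-index sum = 331 mod 256 = 75; odd-index sum = 329 mod 256 = 73 → 4b 49.
Outer input = (K'⊕opad) ∥ inner = 3c 7a 49 aa ∥ 4b 49.
Outer hash (tag): even-index sum = 208 mod 256 = 208; odd-index sum = 365 mod 256 = 109 → d0 6d.

d06d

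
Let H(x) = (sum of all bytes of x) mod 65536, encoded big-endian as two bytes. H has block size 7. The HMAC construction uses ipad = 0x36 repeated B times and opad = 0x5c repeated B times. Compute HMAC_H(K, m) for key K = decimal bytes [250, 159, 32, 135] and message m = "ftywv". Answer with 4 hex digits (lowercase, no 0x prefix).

Key decimal bytes [250, 159, 32, 135] = fa 9f 20 87 is 4 bytes ≤ B = 7; zero-pad to 7 bytes: K' = fa 9f 20 87 00 00 00.
K' ⊕ ipad = cc a9 16 b1 36 36 36.  K' ⊕ opad = a6 c3 7c db 5c 5c 5c.
Inner input = (K'⊕ipad) ∥ m = cc a9 16 b1 36 36 36 ∥ 66 74 79 77 76.
Inner hash: sum = 204+169+22+177+54+54+54+102+116+121+119+118 = 1310 → 05 1e.
Outer input = (K'⊕opad) ∥ inner = a6 c3 7c db 5c 5c 5c ∥ 05 1e.
Outer hash (tag): sum = 166+195+124+219+92+92+92+5+30 = 1015 → 03 f7.

03f7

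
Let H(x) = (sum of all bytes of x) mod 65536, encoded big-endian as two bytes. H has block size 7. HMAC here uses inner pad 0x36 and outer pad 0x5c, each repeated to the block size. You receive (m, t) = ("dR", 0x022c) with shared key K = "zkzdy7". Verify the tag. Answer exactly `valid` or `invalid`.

valid

Key "zkzdy7" = 7a 6b 7a 64 79 37 is 6 bytes ≤ B = 7; zero-pad to 7 bytes: K' = 7a 6b 7a 64 79 37 00.
K' ⊕ ipad = 4c 5d 4c 52 4f 01 36; K' ⊕ opad = 26 37 26 38 25 6b 5c.
Inner hash: sum = 76+93+76+82+79+1+54+100+82 = 643 → 02 83.
Outer hash (recomputed tag): sum = 38+55+38+56+37+107+92+2+131 = 556 → 02 2c.
Recomputed tag = 022c; claimed = 022c → match.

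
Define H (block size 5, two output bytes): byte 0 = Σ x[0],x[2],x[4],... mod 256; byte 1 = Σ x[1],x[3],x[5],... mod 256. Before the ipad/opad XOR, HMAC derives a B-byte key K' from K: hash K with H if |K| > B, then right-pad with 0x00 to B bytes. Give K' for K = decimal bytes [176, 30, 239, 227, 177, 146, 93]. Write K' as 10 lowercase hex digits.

|K| = 7 > B = 5, so first hash the key.
H(K): even-index sum = 685 mod 256 = 173; odd-index sum = 403 mod 256 = 147 → ad 93.
Zero-pad H(K) = ad 93 to 5 bytes: K' = ad 93 00 00 00.

ad93000000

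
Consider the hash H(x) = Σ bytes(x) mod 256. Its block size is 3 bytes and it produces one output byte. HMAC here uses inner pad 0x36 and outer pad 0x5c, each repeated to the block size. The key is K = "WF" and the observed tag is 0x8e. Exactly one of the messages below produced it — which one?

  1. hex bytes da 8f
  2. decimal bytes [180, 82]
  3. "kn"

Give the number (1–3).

Key "WF" = 57 46 is 2 bytes ≤ B = 3; zero-pad to 3 bytes: K' = 57 46 00.
K' ⊕ ipad = 61 70 36; K' ⊕ opad = 0b 1a 5c.
m1: inner = H(61 70 36 da 8f) = 70; tag = H(0b 1a 5c 70) = f1
m2: inner = H(61 70 36 b4 52) = 0d; tag = H(0b 1a 5c 0d) = 8e ← matches
m3: inner = H(61 70 36 6b 6e) = e0; tag = H(0b 1a 5c e0) = 61

2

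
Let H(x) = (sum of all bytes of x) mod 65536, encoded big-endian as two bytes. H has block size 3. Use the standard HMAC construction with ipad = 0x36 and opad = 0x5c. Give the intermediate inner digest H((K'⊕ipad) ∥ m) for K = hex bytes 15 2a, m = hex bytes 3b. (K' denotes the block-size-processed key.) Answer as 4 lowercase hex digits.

Key hex bytes 15 2a is 2 bytes ≤ B = 3; zero-pad to 3 bytes: K' = 15 2a 00.
K' ⊕ ipad = 23 1c 36.
Inner input = 23 1c 36 ∥ 3b.
Inner hash: sum = 35+28+54+59 = 176 → 00 b0.

00b0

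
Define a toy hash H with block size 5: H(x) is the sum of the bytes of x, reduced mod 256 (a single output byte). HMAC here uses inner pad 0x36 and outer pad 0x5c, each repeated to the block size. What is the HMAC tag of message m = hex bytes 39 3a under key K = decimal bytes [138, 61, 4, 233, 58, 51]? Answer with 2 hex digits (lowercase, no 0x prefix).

Key decimal bytes [138, 61, 4, 233, 58, 51] = 8a 3d 04 e9 3a 33 is 6 bytes > B = 5, so hash it first: H(key) = 21, then zero-pad to 5 bytes: K' = 21 00 00 00 00.
K' ⊕ ipad = 17 36 36 36 36.  K' ⊕ opad = 7d 5c 5c 5c 5c.
Inner input = (K'⊕ipad) ∥ m = 17 36 36 36 36 ∥ 39 3a.
Inner hash: sum = 23+54+54+54+54+57+58 = 354; mod 256 = 98 → 62.
Outer input = (K'⊕opad) ∥ inner = 7d 5c 5c 5c 5c ∥ 62.
Outer hash (tag): sum = 125+92+92+92+92+98 = 591; mod 256 = 79 → 4f.

4f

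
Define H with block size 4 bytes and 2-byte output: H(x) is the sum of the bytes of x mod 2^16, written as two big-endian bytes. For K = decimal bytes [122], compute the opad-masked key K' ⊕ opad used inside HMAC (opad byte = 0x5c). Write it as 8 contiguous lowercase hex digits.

Key decimal bytes [122] = 7a is 1 byte ≤ B = 4; zero-pad to 4 bytes: K' = 7a 00 00 00.
XOR each byte with 0x5c: 7a⊕5c=26, 00⊕5c=5c, 00⊕5c=5c, 00⊕5c=5c.

265c5c5c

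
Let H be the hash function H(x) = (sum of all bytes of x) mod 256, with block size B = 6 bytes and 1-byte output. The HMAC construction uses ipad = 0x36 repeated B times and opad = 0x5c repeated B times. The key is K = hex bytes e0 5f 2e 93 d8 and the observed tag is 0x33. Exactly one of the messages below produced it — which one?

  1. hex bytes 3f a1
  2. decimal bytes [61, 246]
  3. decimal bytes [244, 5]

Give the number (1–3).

Key hex bytes e0 5f 2e 93 d8 is 5 bytes ≤ B = 6; zero-pad to 6 bytes: K' = e0 5f 2e 93 d8 00.
K' ⊕ ipad = d6 69 18 a5 ee 36; K' ⊕ opad = bc 03 72 cf 84 5c.
m1: inner = H(d6 69 18 a5 ee 36 3f a1) = 00; tag = H(bc 03 72 cf 84 5c 00) = e0
m2: inner = H(d6 69 18 a5 ee 36 3d f6) = 53; tag = H(bc 03 72 cf 84 5c 53) = 33 ← matches
m3: inner = H(d6 69 18 a5 ee 36 f4 05) = 19; tag = H(bc 03 72 cf 84 5c 19) = f9

2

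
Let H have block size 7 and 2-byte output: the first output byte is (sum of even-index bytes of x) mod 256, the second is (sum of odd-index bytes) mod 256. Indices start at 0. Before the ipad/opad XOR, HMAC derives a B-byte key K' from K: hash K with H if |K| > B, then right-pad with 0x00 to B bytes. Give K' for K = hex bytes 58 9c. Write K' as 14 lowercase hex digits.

Key hex bytes 58 9c is 2 bytes ≤ B = 7; zero-pad to 7 bytes: K' = 58 9c 00 00 00 00 00.

589c0000000000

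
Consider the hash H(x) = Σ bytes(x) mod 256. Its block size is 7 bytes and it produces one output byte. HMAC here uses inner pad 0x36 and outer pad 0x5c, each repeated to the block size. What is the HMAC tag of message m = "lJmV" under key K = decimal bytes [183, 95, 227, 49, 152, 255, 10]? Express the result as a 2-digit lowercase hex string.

c9

Key decimal bytes [183, 95, 227, 49, 152, 255, 10] = b7 5f e3 31 98 ff 0a is exactly B = 7 bytes: K' = b7 5f e3 31 98 ff 0a.
K' ⊕ ipad = 81 69 d5 07 ae c9 3c.  K' ⊕ opad = eb 03 bf 6d c4 a3 56.
Inner input = (K'⊕ipad) ∥ m = 81 69 d5 07 ae c9 3c ∥ 6c 4a 6d 56.
Inner hash: sum = 129+105+213+7+174+201+60+108+74+109+86 = 1266; mod 256 = 242 → f2.
Outer input = (K'⊕opad) ∥ inner = eb 03 bf 6d c4 a3 56 ∥ f2.
Outer hash (tag): sum = 235+3+191+109+196+163+86+242 = 1225; mod 256 = 201 → c9.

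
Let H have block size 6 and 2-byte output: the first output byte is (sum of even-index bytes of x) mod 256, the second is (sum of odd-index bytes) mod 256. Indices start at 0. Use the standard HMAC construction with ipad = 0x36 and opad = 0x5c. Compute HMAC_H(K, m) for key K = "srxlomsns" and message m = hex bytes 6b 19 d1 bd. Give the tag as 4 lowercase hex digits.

f26e

Key "srxlomsns" = 73 72 78 6c 6f 6d 73 6e 73 is 9 bytes > B = 6, so hash it first: H(key) = 40 b9, then zero-pad to 6 bytes: K' = 40 b9 00 00 00 00.
K' ⊕ ipad = 76 8f 36 36 36 36.  K' ⊕ opad = 1c e5 5c 5c 5c 5c.
Inner input = (K'⊕ipad) ∥ m = 76 8f 36 36 36 36 ∥ 6b 19 d1 bd.
Inner hash: even-index sum = 542 mod 256 = 30; odd-index sum = 465 mod 256 = 209 → 1e d1.
Outer input = (K'⊕opad) ∥ inner = 1c e5 5c 5c 5c 5c ∥ 1e d1.
Outer hash (tag): even-index sum = 242 mod 256 = 242; odd-index sum = 622 mod 256 = 110 → f2 6e.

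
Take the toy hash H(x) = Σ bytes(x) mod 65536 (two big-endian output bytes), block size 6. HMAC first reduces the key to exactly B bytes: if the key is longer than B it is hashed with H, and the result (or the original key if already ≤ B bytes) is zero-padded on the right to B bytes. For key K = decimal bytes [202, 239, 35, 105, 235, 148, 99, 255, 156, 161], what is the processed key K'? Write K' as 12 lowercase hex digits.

066300000000

|K| = 10 > B = 6, so first hash the key.
H(K): sum = 202+239+35+105+235+148+99+255+156+161 = 1635 → 06 63.
Zero-pad H(K) = 06 63 to 6 bytes: K' = 06 63 00 00 00 00.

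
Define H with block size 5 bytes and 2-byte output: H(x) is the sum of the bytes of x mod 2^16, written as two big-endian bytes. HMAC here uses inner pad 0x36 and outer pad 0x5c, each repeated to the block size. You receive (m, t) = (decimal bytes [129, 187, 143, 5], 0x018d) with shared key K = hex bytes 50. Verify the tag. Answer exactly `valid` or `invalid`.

valid

Key hex bytes 50 is 1 byte ≤ B = 5; zero-pad to 5 bytes: K' = 50 00 00 00 00.
K' ⊕ ipad = 66 36 36 36 36; K' ⊕ opad = 0c 5c 5c 5c 5c.
Inner hash: sum = 102+54+54+54+54+129+187+143+5 = 782 → 03 0e.
Outer hash (recomputed tag): sum = 12+92+92+92+92+3+14 = 397 → 01 8d.
Recomputed tag = 018d; claimed = 018d → match.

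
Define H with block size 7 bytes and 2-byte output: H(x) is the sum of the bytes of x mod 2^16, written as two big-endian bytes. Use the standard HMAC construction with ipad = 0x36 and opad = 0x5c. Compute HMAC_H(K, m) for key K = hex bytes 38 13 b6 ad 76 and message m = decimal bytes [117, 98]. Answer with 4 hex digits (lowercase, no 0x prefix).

0443

Key hex bytes 38 13 b6 ad 76 is 5 bytes ≤ B = 7; zero-pad to 7 bytes: K' = 38 13 b6 ad 76 00 00.
K' ⊕ ipad = 0e 25 80 9b 40 36 36.  K' ⊕ opad = 64 4f ea f1 2a 5c 5c.
Inner input = (K'⊕ipad) ∥ m = 0e 25 80 9b 40 36 36 ∥ 75 62.
Inner hash: sum = 14+37+128+155+64+54+54+117+98 = 721 → 02 d1.
Outer input = (K'⊕opad) ∥ inner = 64 4f ea f1 2a 5c 5c ∥ 02 d1.
Outer hash (tag): sum = 100+79+234+241+42+92+92+2+209 = 1091 → 04 43.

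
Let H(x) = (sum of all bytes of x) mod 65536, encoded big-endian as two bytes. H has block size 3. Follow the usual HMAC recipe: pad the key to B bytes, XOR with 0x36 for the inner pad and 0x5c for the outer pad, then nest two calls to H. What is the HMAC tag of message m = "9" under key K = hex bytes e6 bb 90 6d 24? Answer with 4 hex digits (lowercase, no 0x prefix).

Key hex bytes e6 bb 90 6d 24 is 5 bytes > B = 3, so hash it first: H(key) = 02 c2, then zero-pad to 3 bytes: K' = 02 c2 00.
K' ⊕ ipad = 34 f4 36.  K' ⊕ opad = 5e 9e 5c.
Inner input = (K'⊕ipad) ∥ m = 34 f4 36 ∥ 39.
Inner hash: sum = 52+244+54+57 = 407 → 01 97.
Outer input = (K'⊕opad) ∥ inner = 5e 9e 5c ∥ 01 97.
Outer hash (tag): sum = 94+158+92+1+151 = 496 → 01 f0.

01f0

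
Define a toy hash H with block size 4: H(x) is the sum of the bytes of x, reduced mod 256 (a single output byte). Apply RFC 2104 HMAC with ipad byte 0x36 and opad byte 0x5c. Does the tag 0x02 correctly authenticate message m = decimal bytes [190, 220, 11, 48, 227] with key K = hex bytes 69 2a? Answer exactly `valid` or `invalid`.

valid

Key hex bytes 69 2a is 2 bytes ≤ B = 4; zero-pad to 4 bytes: K' = 69 2a 00 00.
K' ⊕ ipad = 5f 1c 36 36; K' ⊕ opad = 35 76 5c 5c.
Inner hash: sum = 95+28+54+54+190+220+11+48+227 = 927; mod 256 = 159 → 9f.
Outer hash (recomputed tag): sum = 53+118+92+92+159 = 514; mod 256 = 2 → 02.
Recomputed tag = 02; claimed = 02 → match.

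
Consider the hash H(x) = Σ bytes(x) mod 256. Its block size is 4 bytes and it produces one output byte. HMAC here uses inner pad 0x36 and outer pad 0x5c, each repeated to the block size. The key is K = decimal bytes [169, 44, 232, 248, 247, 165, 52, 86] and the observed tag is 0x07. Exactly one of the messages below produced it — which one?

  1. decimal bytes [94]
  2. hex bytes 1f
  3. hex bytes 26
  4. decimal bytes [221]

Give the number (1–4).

Key decimal bytes [169, 44, 232, 248, 247, 165, 52, 86] = a9 2c e8 f8 f7 a5 34 56 is 8 bytes > B = 4, so hash it first: H(key) = db, then zero-pad to 4 bytes: K' = db 00 00 00.
K' ⊕ ipad = ed 36 36 36; K' ⊕ opad = 87 5c 5c 5c.
m1: inner = H(ed 36 36 36 5e) = ed; tag = H(87 5c 5c 5c ed) = 88
m2: inner = H(ed 36 36 36 1f) = ae; tag = H(87 5c 5c 5c ae) = 49
m3: inner = H(ed 36 36 36 26) = b5; tag = H(87 5c 5c 5c b5) = 50
m4: inner = H(ed 36 36 36 dd) = 6c; tag = H(87 5c 5c 5c 6c) = 07 ← matches

4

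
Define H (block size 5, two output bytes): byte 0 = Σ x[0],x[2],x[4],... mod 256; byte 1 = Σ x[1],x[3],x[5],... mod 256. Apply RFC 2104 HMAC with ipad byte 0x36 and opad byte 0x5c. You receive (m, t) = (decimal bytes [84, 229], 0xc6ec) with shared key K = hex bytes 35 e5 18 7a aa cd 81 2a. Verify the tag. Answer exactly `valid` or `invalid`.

invalid

Key hex bytes 35 e5 18 7a aa cd 81 2a is 8 bytes > B = 5, so hash it first: H(key) = 78 56, then zero-pad to 5 bytes: K' = 78 56 00 00 00.
K' ⊕ ipad = 4e 60 36 36 36; K' ⊕ opad = 24 0a 5c 5c 5c.
Inner hash: even-index sum = 415 mod 256 = 159; odd-index sum = 234 mod 256 = 234 → 9f ea.
Outer hash (recomputed tag): even-index sum = 454 mod 256 = 198; odd-index sum = 261 mod 256 = 5 → c6 05.
Recomputed tag = c605; claimed = c6ec → mismatch.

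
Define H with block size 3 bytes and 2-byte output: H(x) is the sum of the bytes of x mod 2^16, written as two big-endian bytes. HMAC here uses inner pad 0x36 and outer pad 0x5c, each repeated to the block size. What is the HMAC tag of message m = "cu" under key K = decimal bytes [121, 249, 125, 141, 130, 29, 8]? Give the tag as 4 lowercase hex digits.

0193

Key decimal bytes [121, 249, 125, 141, 130, 29, 8] = 79 f9 7d 8d 82 1d 08 is 7 bytes > B = 3, so hash it first: H(key) = 03 23, then zero-pad to 3 bytes: K' = 03 23 00.
K' ⊕ ipad = 35 15 36.  K' ⊕ opad = 5f 7f 5c.
Inner input = (K'⊕ipad) ∥ m = 35 15 36 ∥ 63 75.
Inner hash: sum = 53+21+54+99+117 = 344 → 01 58.
Outer input = (K'⊕opad) ∥ inner = 5f 7f 5c ∥ 01 58.
Outer hash (tag): sum = 95+127+92+1+88 = 403 → 01 93.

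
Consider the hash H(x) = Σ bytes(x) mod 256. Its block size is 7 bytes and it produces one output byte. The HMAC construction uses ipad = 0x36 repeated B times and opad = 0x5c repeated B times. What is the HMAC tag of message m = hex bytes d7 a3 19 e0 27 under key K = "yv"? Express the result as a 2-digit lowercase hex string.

Key "yv" = 79 76 is 2 bytes ≤ B = 7; zero-pad to 7 bytes: K' = 79 76 00 00 00 00 00.
K' ⊕ ipad = 4f 40 36 36 36 36 36.  K' ⊕ opad = 25 2a 5c 5c 5c 5c 5c.
Inner input = (K'⊕ipad) ∥ m = 4f 40 36 36 36 36 36 ∥ d7 a3 19 e0 27.
Inner hash: sum = 79+64+54+54+54+54+54+215+163+25+224+39 = 1079; mod 256 = 55 → 37.
Outer input = (K'⊕opad) ∥ inner = 25 2a 5c 5c 5c 5c 5c ∥ 37.
Outer hash (tag): sum = 37+42+92+92+92+92+92+55 = 594; mod 256 = 82 → 52.

52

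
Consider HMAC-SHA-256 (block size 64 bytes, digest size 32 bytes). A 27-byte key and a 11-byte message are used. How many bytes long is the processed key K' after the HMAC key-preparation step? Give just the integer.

Key is 27 ≤ 64 bytes, zero-padded: |K'| = 64.

64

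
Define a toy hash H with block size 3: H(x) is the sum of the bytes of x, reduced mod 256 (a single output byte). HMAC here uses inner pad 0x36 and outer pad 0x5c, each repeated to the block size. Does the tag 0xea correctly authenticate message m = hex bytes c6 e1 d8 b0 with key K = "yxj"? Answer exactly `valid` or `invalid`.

Key "yxj" = 79 78 6a is exactly B = 3 bytes: K' = 79 78 6a.
K' ⊕ ipad = 4f 4e 5c; K' ⊕ opad = 25 24 36.
Inner hash: sum = 79+78+92+198+225+216+176 = 1064; mod 256 = 40 → 28.
Outer hash (recomputed tag): sum = 37+36+54+40 = 167 → a7.
Recomputed tag = a7; claimed = ea → mismatch.

invalid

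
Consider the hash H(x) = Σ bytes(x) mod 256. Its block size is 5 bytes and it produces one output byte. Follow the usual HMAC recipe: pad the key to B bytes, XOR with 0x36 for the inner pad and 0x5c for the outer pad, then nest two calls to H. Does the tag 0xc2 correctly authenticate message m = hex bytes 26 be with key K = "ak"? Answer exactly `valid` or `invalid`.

Key "ak" = 61 6b is 2 bytes ≤ B = 5; zero-pad to 5 bytes: K' = 61 6b 00 00 00.
K' ⊕ ipad = 57 5d 36 36 36; K' ⊕ opad = 3d 37 5c 5c 5c.
Inner hash: sum = 87+93+54+54+54+38+190 = 570; mod 256 = 58 → 3a.
Outer hash (recomputed tag): sum = 61+55+92+92+92+58 = 450; mod 256 = 194 → c2.
Recomputed tag = c2; claimed = c2 → match.

valid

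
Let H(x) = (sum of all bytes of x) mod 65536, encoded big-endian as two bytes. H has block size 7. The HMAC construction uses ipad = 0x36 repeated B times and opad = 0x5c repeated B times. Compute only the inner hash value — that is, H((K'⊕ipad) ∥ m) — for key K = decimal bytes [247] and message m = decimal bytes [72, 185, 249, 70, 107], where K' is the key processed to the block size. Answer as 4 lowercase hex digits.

04b0

Key decimal bytes [247] = f7 is 1 byte ≤ B = 7; zero-pad to 7 bytes: K' = f7 00 00 00 00 00 00.
K' ⊕ ipad = c1 36 36 36 36 36 36.
Inner input = c1 36 36 36 36 36 36 ∥ 48 b9 f9 46 6b.
Inner hash: sum = 193+54+54+54+54+54+54+72+185+249+70+107 = 1200 → 04 b0.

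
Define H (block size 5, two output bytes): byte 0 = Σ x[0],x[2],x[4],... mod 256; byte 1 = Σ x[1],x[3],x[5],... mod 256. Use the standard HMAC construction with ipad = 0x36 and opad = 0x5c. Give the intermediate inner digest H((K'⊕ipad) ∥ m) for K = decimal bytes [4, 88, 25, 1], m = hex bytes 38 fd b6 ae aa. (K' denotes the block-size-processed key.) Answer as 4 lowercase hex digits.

Key decimal bytes [4, 88, 25, 1] = 04 58 19 01 is 4 bytes ≤ B = 5; zero-pad to 5 bytes: K' = 04 58 19 01 00.
K' ⊕ ipad = 32 6e 2f 37 36.
Inner input = 32 6e 2f 37 36 ∥ 38 fd b6 ae aa.
Inner hash: even-index sum = 578 mod 256 = 66; odd-index sum = 573 mod 256 = 61 → 42 3d.

423d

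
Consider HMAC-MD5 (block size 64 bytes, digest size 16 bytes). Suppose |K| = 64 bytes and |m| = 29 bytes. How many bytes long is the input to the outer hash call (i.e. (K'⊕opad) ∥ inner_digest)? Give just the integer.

80

Key is 64 ≤ 64 bytes, zero-padded: |K'| = 64.
Outer input = (K'⊕opad) ∥ H(inner) → 64 + 16 = 80 bytes.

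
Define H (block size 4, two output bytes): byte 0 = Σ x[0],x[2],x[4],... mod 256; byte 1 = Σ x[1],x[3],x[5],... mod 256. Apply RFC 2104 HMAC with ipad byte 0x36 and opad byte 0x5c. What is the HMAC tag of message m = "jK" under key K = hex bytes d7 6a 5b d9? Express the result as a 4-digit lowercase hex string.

4a51

Key hex bytes d7 6a 5b d9 is exactly B = 4 bytes: K' = d7 6a 5b d9.
K' ⊕ ipad = e1 5c 6d ef.  K' ⊕ opad = 8b 36 07 85.
Inner input = (K'⊕ipad) ∥ m = e1 5c 6d ef ∥ 6a 4b.
Inner hash: even-index sum = 440 mod 256 = 184; odd-index sum = 406 mod 256 = 150 → b8 96.
Outer input = (K'⊕opad) ∥ inner = 8b 36 07 85 ∥ b8 96.
Outer hash (tag): even-index sum = 330 mod 256 = 74; odd-index sum = 337 mod 256 = 81 → 4a 51.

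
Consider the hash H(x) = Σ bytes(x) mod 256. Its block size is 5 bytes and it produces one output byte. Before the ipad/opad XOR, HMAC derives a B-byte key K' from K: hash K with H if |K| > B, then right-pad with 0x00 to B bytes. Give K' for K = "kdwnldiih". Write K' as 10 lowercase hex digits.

|K| = 9 > B = 5, so first hash the key.
H(K): sum = 107+100+119+110+108+100+105+105+104 = 958; mod 256 = 190 → be.
Zero-pad H(K) = be to 5 bytes: K' = be 00 00 00 00.

be00000000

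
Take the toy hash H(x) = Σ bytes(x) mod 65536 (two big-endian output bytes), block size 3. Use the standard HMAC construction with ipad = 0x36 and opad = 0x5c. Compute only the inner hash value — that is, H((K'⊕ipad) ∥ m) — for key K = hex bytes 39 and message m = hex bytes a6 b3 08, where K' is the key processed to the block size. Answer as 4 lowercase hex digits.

01dc

Key hex bytes 39 is 1 byte ≤ B = 3; zero-pad to 3 bytes: K' = 39 00 00.
K' ⊕ ipad = 0f 36 36.
Inner input = 0f 36 36 ∥ a6 b3 08.
Inner hash: sum = 15+54+54+166+179+8 = 476 → 01 dc.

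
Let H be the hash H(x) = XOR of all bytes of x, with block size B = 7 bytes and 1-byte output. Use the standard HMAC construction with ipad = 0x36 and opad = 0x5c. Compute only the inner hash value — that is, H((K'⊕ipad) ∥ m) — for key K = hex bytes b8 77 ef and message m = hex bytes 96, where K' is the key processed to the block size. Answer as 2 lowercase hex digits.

Key hex bytes b8 77 ef is 3 bytes ≤ B = 7; zero-pad to 7 bytes: K' = b8 77 ef 00 00 00 00.
K' ⊕ ipad = 8e 41 d9 36 36 36 36.
Inner input = 8e 41 d9 36 36 36 36 ∥ 96.
Inner hash: XOR 8e⊕41⊕d9⊕36⊕36⊕36⊕36⊕96 = 80.

80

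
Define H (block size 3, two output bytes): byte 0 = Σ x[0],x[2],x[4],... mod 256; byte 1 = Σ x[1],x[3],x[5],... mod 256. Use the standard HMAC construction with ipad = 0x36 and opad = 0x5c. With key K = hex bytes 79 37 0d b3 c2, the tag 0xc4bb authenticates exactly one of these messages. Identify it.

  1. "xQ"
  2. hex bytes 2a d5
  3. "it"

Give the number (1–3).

1

Key hex bytes 79 37 0d b3 c2 is 5 bytes > B = 3, so hash it first: H(key) = 48 ea, then zero-pad to 3 bytes: K' = 48 ea 00.
K' ⊕ ipad = 7e dc 36; K' ⊕ opad = 14 b6 5c.
m1: inner = H(7e dc 36 78 51) = 05 54; tag = H(14 b6 5c 05 54) = c4bb ← matches
m2: inner = H(7e dc 36 2a d5) = 89 06; tag = H(14 b6 5c 89 06) = 763f
m3: inner = H(7e dc 36 69 74) = 28 45; tag = H(14 b6 5c 28 45) = b5de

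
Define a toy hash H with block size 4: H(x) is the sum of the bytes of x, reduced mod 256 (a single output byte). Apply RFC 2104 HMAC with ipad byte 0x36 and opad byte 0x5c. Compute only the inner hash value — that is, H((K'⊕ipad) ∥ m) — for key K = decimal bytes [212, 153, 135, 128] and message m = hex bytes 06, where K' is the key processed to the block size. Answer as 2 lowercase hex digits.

fe

Key decimal bytes [212, 153, 135, 128] = d4 99 87 80 is exactly B = 4 bytes: K' = d4 99 87 80.
K' ⊕ ipad = e2 af b1 b6.
Inner input = e2 af b1 b6 ∥ 06.
Inner hash: sum = 226+175+177+182+6 = 766; mod 256 = 254 → fe.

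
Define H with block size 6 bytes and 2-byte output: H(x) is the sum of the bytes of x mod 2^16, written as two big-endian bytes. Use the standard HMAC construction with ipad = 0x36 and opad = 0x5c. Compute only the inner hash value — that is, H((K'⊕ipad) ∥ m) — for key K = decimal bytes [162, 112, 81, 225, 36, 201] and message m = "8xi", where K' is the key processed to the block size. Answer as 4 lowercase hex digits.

Key decimal bytes [162, 112, 81, 225, 36, 201] = a2 70 51 e1 24 c9 is exactly B = 6 bytes: K' = a2 70 51 e1 24 c9.
K' ⊕ ipad = 94 46 67 d7 12 ff.
Inner input = 94 46 67 d7 12 ff ∥ 38 78 69.
Inner hash: sum = 148+70+103+215+18+255+56+120+105 = 1090 → 04 42.

0442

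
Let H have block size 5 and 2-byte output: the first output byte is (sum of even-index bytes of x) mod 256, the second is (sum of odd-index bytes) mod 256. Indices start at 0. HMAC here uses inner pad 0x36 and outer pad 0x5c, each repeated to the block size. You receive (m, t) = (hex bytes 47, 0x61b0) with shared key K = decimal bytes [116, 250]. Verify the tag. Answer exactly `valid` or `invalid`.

invalid

Key decimal bytes [116, 250] = 74 fa is 2 bytes ≤ B = 5; zero-pad to 5 bytes: K' = 74 fa 00 00 00.
K' ⊕ ipad = 42 cc 36 36 36; K' ⊕ opad = 28 a6 5c 5c 5c.
Inner hash: even-index sum = 174 mod 256 = 174; odd-index sum = 329 mod 256 = 73 → ae 49.
Outer hash (recomputed tag): even-index sum = 297 mod 256 = 41; odd-index sum = 432 mod 256 = 176 → 29 b0.
Recomputed tag = 29b0; claimed = 61b0 → mismatch.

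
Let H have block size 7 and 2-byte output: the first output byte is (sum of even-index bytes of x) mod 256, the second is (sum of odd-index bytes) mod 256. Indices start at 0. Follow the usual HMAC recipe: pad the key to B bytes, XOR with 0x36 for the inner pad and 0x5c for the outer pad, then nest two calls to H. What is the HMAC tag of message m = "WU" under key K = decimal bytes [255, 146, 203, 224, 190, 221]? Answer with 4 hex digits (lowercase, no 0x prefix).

Key decimal bytes [255, 146, 203, 224, 190, 221] = ff 92 cb e0 be dd is 6 bytes ≤ B = 7; zero-pad to 7 bytes: K' = ff 92 cb e0 be dd 00.
K' ⊕ ipad = c9 a4 fd d6 88 eb 36.  K' ⊕ opad = a3 ce 97 bc e2 81 5c.
Inner input = (K'⊕ipad) ∥ m = c9 a4 fd d6 88 eb 36 ∥ 57 55.
Inner hash: even-index sum = 729 mod 256 = 217; odd-index sum = 700 mod 256 = 188 → d9 bc.
Outer input = (K'⊕opad) ∥ inner = a3 ce 97 bc e2 81 5c ∥ d9 bc.
Outer hash (tag): even-index sum = 820 mod 256 = 52; odd-index sum = 740 mod 256 = 228 → 34 e4.

34e4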